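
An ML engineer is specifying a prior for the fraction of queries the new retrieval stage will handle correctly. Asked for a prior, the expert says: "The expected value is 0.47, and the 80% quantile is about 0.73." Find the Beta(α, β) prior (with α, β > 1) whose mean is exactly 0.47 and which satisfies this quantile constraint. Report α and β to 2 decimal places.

With mean 0.47 fixed, write α = 0.47s, β = 0.53s where s = α+β.
Need P(θ < 0.73) = 0.8 under Beta(0.47s, 0.53s). Normal approximation: (q−m)/√(m(1−m)/s) ≈ z_{0.8} = 0.842, so s ≈ 0.47·0.53·(0.842)²/(0.73−0.47)² = 2.6.
At s = 2.6: P(θ<0.73) ≈ 0.798. Adjusting to match 0.8 gives s ≈ 2.65.
So α = 0.47·2.65 ≈ 1.25, β = 0.53·2.65 ≈ 1.41.

α ≈ 1.25, β ≈ 1.41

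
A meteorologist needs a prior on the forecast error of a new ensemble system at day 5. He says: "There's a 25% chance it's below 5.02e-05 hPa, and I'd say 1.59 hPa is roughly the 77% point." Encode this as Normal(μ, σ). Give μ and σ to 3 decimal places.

The p-quantile of Normal(μ,σ) is μ + z_p·σ, with z_{0.25} = -0.6745 and z_{0.77} = 0.7388.
Eliminate σ: μ = (z₂·x₁ − z₁·x₂)/(z₂ − z₁) = (0.7388·5.02e-05 − (-0.6745)·1.59)/1.413 = 0.759.
Then σ = (x₂ − x₁)/(z₂ − z₁) = (1.59 − 5.02e-05)/1.413 = 1.125.

μ = 0.759, σ = 1.125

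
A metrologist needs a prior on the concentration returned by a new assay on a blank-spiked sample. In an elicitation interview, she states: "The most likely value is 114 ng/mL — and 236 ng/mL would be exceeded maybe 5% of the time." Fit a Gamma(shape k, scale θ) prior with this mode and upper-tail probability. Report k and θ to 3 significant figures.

Gamma(k,θ) with k>1 has mode (k−1)θ, so θ = 114/(k−1).
Need P(X < 236) = 0.95 with θ tied to k this way. Start at k = 2, θ = 114: P(X<236) ≈ 0.613.
Too low — raise k to concentrate. Iterating converges to k ≈ 6.22.
Then θ = 114/(6.22−1) ≈ 21.8.

k ≈ 6.22, θ ≈ 21.8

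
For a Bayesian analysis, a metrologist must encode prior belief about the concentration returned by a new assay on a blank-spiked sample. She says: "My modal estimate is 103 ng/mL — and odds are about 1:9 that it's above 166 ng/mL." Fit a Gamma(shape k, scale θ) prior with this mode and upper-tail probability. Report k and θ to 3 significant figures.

Gamma(k,θ) with k>1 has mode (k−1)θ, so θ = 103/(k−1).
Need P(X < 166) = 0.9 with θ tied to k this way. Start at k = 2, θ = 103: P(X<166) ≈ 0.479.
Too low — raise k to concentrate. Iterating converges to k ≈ 9.26.
Then θ = 103/(9.26−1) ≈ 12.5.

k ≈ 9.26, θ ≈ 12.5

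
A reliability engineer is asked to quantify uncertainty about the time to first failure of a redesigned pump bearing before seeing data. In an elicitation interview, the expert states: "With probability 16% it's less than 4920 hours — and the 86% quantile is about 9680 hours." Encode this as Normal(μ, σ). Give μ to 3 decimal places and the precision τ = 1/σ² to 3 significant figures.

μ = 7201.507, τ = 1.9e-07

For Normal(μ,σ), the p-quantile is μ + z_p·σ. Here z_{0.16} = -0.9945, z_{0.86} = 1.08.
So 4920 = μ − 0.9945σ and 9680 = μ + 1.08σ.
Subtracting: σ = (9680 − 4920)/(1.08 − (-0.9945)) = 2294.222.
Then μ = 4920 − (-0.9945)·2294.222 = 7201.507.
Precision τ = 1/σ² = 1/2294² = 1.9e-07.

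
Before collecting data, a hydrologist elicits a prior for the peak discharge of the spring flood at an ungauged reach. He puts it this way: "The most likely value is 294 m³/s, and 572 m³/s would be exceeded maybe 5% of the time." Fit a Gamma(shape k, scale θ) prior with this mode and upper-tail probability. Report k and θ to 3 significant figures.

k ≈ 7.27, θ ≈ 46.9

Gamma(k,θ) with k>1 has mode (k−1)θ, so θ = 294/(k−1).
Need P(X < 572) = 0.95 with θ tied to k this way. Start at k = 2, θ = 294: P(X<572) ≈ 0.579.
Too low — raise k to concentrate. Iterating converges to k ≈ 7.27.
Then θ = 294/(7.27−1) ≈ 46.9.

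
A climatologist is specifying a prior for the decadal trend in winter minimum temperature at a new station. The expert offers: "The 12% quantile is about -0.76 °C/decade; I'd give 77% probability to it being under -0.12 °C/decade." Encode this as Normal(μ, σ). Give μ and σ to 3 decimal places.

The p-quantile of Normal(μ,σ) is μ + z_p·σ, with z_{0.12} = -1.175 and z_{0.77} = 0.7388.
Eliminate σ: μ = (z₂·x₁ − z₁·x₂)/(z₂ − z₁) = (0.7388·-0.76 − (-1.175)·-0.12)/1.914 = -0.367.
Then σ = (x₂ − x₁)/(z₂ − z₁) = (-0.12 − -0.76)/1.914 = 0.334.

μ = -0.367, σ = 0.334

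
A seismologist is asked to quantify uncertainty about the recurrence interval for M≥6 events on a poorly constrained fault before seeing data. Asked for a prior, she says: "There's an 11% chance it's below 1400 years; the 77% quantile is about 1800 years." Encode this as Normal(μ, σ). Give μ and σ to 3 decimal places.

The p-quantile of Normal(μ,σ) is μ + z_p·σ, with z_{0.11} = -1.227 and z_{0.77} = 0.7388.
Eliminate σ: μ = (z₂·x₁ − z₁·x₂)/(z₂ − z₁) = (0.7388·1400 − (-1.227)·1800)/1.965 = 1649.627.
Then σ = (x₂ − x₁)/(z₂ − z₁) = (1800 − 1400)/1.965 = 203.524.

μ = 1649.627, σ = 203.524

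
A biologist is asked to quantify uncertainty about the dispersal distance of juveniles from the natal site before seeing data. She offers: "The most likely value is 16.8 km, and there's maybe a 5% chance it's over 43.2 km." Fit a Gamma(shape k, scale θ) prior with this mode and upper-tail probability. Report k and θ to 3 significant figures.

k ≈ 4.03, θ ≈ 5.54

Gamma(k,θ) with k>1 has mode (k−1)θ, so θ = 16.8/(k−1).
Need P(X < 43.2) = 0.95 with θ tied to k this way. Start at k = 2, θ = 16.8: P(X<43.2) ≈ 0.727.
Too low — raise k to concentrate. Iterating converges to k ≈ 4.03.
Then θ = 16.8/(4.03−1) ≈ 5.54.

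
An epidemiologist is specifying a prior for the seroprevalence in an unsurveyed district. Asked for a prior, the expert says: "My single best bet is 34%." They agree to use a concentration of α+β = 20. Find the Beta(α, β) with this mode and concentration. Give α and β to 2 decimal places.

For α,β > 1 the Beta mode is (α−1)/(α+β−2). With α+β = 20, the mode is (α−1)/18.
Set (α−1)/18 = 0.34 → α = 1 + 0.34·18 = 7.12.
β = 20 − α = 12.88.

α = 7.12, β = 12.88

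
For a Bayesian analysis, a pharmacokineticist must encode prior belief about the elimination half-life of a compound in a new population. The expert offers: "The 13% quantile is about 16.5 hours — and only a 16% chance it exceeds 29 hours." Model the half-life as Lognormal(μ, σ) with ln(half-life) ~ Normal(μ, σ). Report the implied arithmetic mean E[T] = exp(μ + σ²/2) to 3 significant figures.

E[T] ≈ 23.1 hours

If T ~ Lognormal(μ,σ) then ln T ~ Normal(μ,σ), so the p-quantile of ln T is μ + z_p·σ.
ln(16.5) = 2.803 and ln(29) = 3.367; z_{0.13} = -1.126, z_{0.84} = 0.9945.
σ = (3.367 − 2.803)/(0.9945 − (-1.126)) = 0.266.
μ = 2.803 − (-1.126)·0.266 = 3.103.
E[T] = exp(μ + σ²/2) = exp(3.103 + 0.0354) = 23.1 hours.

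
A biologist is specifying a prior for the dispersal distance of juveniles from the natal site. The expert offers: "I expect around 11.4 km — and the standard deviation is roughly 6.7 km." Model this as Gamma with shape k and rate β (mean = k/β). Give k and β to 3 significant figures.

For Gamma(k, rate β): mean = k/β, variance = k/β², so CV = 1/√k.
CV = SD/mean = 6.7/11.4 = 0.5877, hence k = 1/CV² = 2.9.
Then β = k/mean = 2.9/11.4 = 0.254.

k ≈ 2.9, β ≈ 0.254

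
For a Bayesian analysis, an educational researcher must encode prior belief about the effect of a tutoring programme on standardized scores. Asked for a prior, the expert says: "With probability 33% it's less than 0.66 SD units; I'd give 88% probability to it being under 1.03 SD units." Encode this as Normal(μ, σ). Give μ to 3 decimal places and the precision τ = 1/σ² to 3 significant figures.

μ = 0.761, τ = 19

The p-quantile of Normal(μ,σ) is μ + z_p·σ, with z_{0.33} = -0.4399 and z_{0.88} = 1.175.
Eliminate σ: μ = (z₂·x₁ − z₁·x₂)/(z₂ − z₁) = (1.175·0.66 − (-0.4399)·1.03)/1.615 = 0.761.
Then σ = (x₂ − x₁)/(z₂ − z₁) = (1.03 − 0.66)/1.615 = 0.229.
Precision τ = 1/σ² = 1/0.2291² = 19.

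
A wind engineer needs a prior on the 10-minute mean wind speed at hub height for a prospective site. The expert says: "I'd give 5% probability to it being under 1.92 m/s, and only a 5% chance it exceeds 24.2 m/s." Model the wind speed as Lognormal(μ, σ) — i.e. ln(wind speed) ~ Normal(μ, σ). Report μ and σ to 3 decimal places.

μ ≈ 1.919, σ ≈ 0.770

If T ~ Lognormal(μ,σ) then ln T ~ Normal(μ,σ), so the p-quantile of ln T is μ + z_p·σ.
ln(1.92) = 0.6523 and ln(24.2) = 3.186; z_{0.05} = -1.645, z_{0.95} = 1.645.
σ = (3.186 − 0.6523)/(1.645 − (-1.645)) = 0.770.
μ = 0.6523 − (-1.645)·0.770 = 1.919.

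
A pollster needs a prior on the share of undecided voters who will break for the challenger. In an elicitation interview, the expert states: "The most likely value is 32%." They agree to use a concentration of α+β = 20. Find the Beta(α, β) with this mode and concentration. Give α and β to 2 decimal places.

α = 6.76, β = 13.24

For α,β > 1 the Beta mode is (α−1)/(α+β−2). With α+β = 20, the mode is (α−1)/18.
Set (α−1)/18 = 0.32 → α = 1 + 0.32·18 = 6.76.
β = 20 − α = 13.24.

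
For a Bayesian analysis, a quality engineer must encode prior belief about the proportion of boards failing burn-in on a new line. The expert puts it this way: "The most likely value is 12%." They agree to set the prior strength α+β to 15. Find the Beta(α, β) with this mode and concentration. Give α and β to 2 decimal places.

For α,β > 1 the Beta mode is (α−1)/(α+β−2). With α+β = 15, the mode is (α−1)/13.
Set (α−1)/13 = 0.12 → α = 1 + 0.12·13 = 2.56.
β = 15 − α = 12.44.

α = 2.56, β = 12.44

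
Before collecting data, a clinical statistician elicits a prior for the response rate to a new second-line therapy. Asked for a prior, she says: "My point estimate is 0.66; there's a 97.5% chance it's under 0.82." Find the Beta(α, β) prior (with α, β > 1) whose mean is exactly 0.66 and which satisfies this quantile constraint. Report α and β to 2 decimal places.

α ≈ 18.47, β ≈ 9.52

With mean 0.66 fixed, write α = 0.66s, β = 0.34s where s = α+β.
Need P(θ < 0.82) = 0.975 under Beta(0.66s, 0.34s). Normal approximation: (q−m)/√(m(1−m)/s) ≈ z_{0.975} = 1.96, so s ≈ 0.66·0.34·(1.96)²/(0.82−0.66)² = 33.7.
At s = 33.7: P(θ<0.82) ≈ 0.985. Adjusting to match 0.975 gives s ≈ 27.99.
So α = 0.66·27.99 ≈ 18.47, β = 0.34·27.99 ≈ 9.52.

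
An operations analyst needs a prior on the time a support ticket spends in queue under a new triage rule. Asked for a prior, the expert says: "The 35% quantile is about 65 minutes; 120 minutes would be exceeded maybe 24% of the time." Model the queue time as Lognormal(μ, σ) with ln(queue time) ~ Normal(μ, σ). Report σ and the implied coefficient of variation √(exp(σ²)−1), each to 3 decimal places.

If T ~ Lognormal(μ,σ) then ln T ~ Normal(μ,σ), so the p-quantile of ln T is μ + z_p·σ.
ln(65) = 4.174 and ln(120) = 4.787; z_{0.35} = -0.3853, z_{0.76} = 0.7063.
σ = (4.787 − 4.174)/(0.7063 − (-0.3853)) = 0.562.
μ = 4.174 − (-0.3853)·0.562 = 4.391.
CV = √(exp(σ²)−1) = √(exp(0.3154)−1) = 0.609.

σ ≈ 0.562, CV ≈ 0.609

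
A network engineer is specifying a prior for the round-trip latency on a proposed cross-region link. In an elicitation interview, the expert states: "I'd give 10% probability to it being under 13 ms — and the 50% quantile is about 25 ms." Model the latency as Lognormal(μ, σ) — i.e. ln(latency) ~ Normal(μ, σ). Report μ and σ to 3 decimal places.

μ ≈ 3.219, σ ≈ 0.510

If T ~ Lognormal(μ,σ) then ln T ~ Normal(μ,σ), so the p-quantile of ln T is μ + z_p·σ.
ln(13) = 2.565 and ln(25) = 3.219; z_{0.1} = -1.282, z_{0.5} = 0.
σ = (3.219 − 2.565)/(0 − (-1.282)) = 0.510.
μ = 2.565 − (-1.282)·0.510 = 3.219.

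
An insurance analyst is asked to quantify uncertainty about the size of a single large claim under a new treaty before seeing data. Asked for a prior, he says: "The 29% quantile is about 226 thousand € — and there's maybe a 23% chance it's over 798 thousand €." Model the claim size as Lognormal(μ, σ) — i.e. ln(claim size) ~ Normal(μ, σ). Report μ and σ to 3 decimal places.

If T ~ Lognormal(μ,σ) then ln T ~ Normal(μ,σ), so the p-quantile of ln T is μ + z_p·σ.
ln(226) = 5.421 and ln(798) = 6.682; z_{0.29} = -0.5534, z_{0.77} = 0.7388.
σ = (6.682 − 5.421)/(0.7388 − (-0.5534)) = 0.976.
μ = 5.421 − (-0.5534)·0.976 = 5.961.

μ ≈ 5.961, σ ≈ 0.976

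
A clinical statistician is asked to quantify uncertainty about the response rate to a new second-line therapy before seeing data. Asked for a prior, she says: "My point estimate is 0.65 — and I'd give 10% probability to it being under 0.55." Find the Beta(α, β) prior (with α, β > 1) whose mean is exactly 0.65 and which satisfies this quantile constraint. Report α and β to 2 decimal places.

α ≈ 24.86, β ≈ 13.39

With mean 0.65 fixed, write α = 0.65s, β = 0.35s where s = α+β.
Need P(θ < 0.55) = 0.1 under Beta(0.65s, 0.35s). Normal approximation: (q−m)/√(m(1−m)/s) ≈ z_{0.1} = -1.28, so s ≈ 0.65·0.35·(-1.28)²/(0.55−0.65)² = 37.4.
At s = 37.4: P(θ<0.55) ≈ 0.103. Adjusting to match 0.1 gives s ≈ 38.25.
So α = 0.65·38.25 ≈ 24.86, β = 0.35·38.25 ≈ 13.39.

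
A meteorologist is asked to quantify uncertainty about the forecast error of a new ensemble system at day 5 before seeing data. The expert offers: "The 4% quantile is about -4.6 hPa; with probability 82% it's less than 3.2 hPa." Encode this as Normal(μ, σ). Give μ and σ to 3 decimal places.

μ = 0.522, σ = 2.926

The p-quantile of Normal(μ,σ) is μ + z_p·σ, with z_{0.04} = -1.751 and z_{0.82} = 0.9154.
Eliminate σ: μ = (z₂·x₁ − z₁·x₂)/(z₂ − z₁) = (0.9154·-4.6 − (-1.751)·3.2)/2.666 = 0.522.
Then σ = (x₂ − x₁)/(z₂ − z₁) = (3.2 − -4.6)/2.666 = 2.926.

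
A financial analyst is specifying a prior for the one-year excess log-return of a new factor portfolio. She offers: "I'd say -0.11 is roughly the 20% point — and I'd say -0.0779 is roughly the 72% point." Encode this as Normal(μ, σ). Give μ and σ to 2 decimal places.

μ = -0.09, σ = 0.02

The p-quantile of Normal(μ,σ) is μ + z_p·σ, with z_{0.2} = -0.8416 and z_{0.72} = 0.5828.
Eliminate σ: μ = (z₂·x₁ − z₁·x₂)/(z₂ − z₁) = (0.5828·-0.11 − (-0.8416)·-0.0779)/1.424 = -0.09.
Then σ = (x₂ − x₁)/(z₂ − z₁) = (-0.0779 − -0.11)/1.424 = 0.02.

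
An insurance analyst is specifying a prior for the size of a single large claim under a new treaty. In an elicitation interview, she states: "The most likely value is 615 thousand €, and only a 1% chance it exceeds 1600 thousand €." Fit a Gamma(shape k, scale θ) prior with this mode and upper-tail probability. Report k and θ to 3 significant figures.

k ≈ 6.09, θ ≈ 121

Gamma(k,θ) with k>1 has mode (k−1)θ, so θ = 615/(k−1).
Need P(X < 1600) = 0.99 with θ tied to k this way. Start at k = 2, θ = 615: P(X<1600) ≈ 0.733.
Too low — raise k to concentrate. Iterating converges to k ≈ 6.09.
Then θ = 615/(6.09−1) ≈ 121.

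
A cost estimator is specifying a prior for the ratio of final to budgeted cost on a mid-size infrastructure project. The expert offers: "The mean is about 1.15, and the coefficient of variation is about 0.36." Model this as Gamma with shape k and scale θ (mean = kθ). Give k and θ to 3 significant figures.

k ≈ 7.72, θ ≈ 0.149

For Gamma(k, scale θ): mean = kθ, variance = kθ², so CV = 1/√k.
CV = 0.36, hence k = 1/CV² = 7.72.
Then θ = mean/k = 1.15/7.72 = 0.149.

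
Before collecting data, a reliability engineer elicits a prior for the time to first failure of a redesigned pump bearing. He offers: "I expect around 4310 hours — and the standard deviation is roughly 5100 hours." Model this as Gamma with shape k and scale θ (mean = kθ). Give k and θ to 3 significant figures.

k ≈ 0.714, θ ≈ 6030

For Gamma(k, scale θ): mean = kθ, variance = kθ², so CV = 1/√k.
CV = SD/mean = 5100/4310 = 1.183, hence k = 1/CV² = 0.714.
Then θ = mean/k = 4310/0.714 = 6030.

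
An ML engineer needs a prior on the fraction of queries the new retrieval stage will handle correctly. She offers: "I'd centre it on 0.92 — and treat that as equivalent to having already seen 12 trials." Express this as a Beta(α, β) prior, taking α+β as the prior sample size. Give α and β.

Under the effective-sample-size interpretation, Beta(α, β) has prior mean α/(α+β) and prior sample size α+β.
So α+β = 12 and α/(α+β) = 0.92, giving α = 0.92·12 = 11.04 and β = 12 − 11.04 = 0.96.

α = 11.04, β = 0.96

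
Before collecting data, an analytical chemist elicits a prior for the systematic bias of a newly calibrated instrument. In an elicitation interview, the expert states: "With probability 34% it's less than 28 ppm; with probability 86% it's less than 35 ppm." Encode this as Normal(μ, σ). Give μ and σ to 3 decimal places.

μ = 29.934, σ = 4.689

For Normal(μ,σ), the p-quantile is μ + z_p·σ. Here z_{0.34} = -0.4125, z_{0.86} = 1.08.
So 28 = μ − 0.4125σ and 35 = μ + 1.08σ.
Subtracting: σ = (35 − 28)/(1.08 − (-0.4125)) = 4.689.
Then μ = 28 − (-0.4125)·4.689 = 29.934.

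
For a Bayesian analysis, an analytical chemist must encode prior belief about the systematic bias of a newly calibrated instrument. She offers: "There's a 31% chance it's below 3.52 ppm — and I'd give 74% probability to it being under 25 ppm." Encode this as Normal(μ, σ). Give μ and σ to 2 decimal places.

The p-quantile of Normal(μ,σ) is μ + z_p·σ, with z_{0.31} = -0.4959 and z_{0.74} = 0.6433.
Eliminate σ: μ = (z₂·x₁ − z₁·x₂)/(z₂ − z₁) = (0.6433·3.52 − (-0.4959)·25)/1.139 = 12.87.
Then σ = (x₂ − x₁)/(z₂ − z₁) = (25 − 3.52)/1.139 = 18.86.

μ = 12.87, σ = 18.86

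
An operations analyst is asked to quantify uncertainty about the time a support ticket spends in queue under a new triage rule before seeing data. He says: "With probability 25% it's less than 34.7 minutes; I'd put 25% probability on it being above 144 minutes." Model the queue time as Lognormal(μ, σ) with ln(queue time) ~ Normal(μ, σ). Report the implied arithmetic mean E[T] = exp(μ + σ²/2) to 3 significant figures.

E[T] ≈ 123 minutes

If T ~ Lognormal(μ,σ) then ln T ~ Normal(μ,σ), so the p-quantile of ln T is μ + z_p·σ.
ln(34.7) = 3.547 and ln(144) = 4.97; z_{0.25} = -0.6745, z_{0.75} = 0.6745.
σ = (4.97 − 3.547)/(0.6745 − (-0.6745)) = 1.055.
μ = 3.547 − (-0.6745)·1.055 = 4.258.
E[T] = exp(μ + σ²/2) = exp(4.258 + 0.5564) = 123 minutes.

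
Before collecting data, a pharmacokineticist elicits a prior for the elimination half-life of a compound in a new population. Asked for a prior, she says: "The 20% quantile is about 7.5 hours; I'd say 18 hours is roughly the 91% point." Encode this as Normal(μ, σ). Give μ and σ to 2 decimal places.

For Normal(μ,σ), the p-quantile is μ + z_p·σ. Here z_{0.2} = -0.8416, z_{0.91} = 1.341.
So 7.5 = μ − 0.8416σ and 18 = μ + 1.341σ.
Subtracting: σ = (18 − 7.5)/(1.341 − (-0.8416)) = 4.81.
Then μ = 7.5 − (-0.8416)·4.81 = 11.55.

μ = 11.55, σ = 4.81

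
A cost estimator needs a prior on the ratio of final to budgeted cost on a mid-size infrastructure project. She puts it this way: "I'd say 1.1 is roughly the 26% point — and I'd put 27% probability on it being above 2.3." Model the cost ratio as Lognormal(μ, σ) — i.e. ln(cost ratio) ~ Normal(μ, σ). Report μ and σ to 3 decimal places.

If T ~ Lognormal(μ,σ) then ln T ~ Normal(μ,σ), so the p-quantile of ln T is μ + z_p·σ.
ln(1.1) = 0.09531 and ln(2.3) = 0.8329; z_{0.26} = -0.6433, z_{0.73} = 0.6128.
σ = (0.8329 − 0.09531)/(0.6128 − (-0.6433)) = 0.587.
μ = 0.09531 − (-0.6433)·0.587 = 0.473.

μ ≈ 0.473, σ ≈ 0.587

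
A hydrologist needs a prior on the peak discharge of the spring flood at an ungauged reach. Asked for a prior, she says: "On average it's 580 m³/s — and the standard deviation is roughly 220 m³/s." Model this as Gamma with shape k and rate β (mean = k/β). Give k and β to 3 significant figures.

For Gamma(k, rate β): mean = k/β, variance = k/β², so CV = 1/√k.
CV = SD/mean = 220/580 = 0.3793, hence k = 1/CV² = 6.95.
Then β = k/mean = 6.95/580 = 0.012.

k ≈ 6.95, β ≈ 0.012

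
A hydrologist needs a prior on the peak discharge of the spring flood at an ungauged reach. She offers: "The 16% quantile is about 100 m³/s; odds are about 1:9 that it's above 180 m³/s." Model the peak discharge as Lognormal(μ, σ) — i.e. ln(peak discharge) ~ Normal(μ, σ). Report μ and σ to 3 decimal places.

μ ≈ 4.862, σ ≈ 0.258

If T ~ Lognormal(μ,σ) then ln T ~ Normal(μ,σ), so the p-quantile of ln T is μ + z_p·σ.
ln(100) = 4.605 and ln(180) = 5.193; z_{0.16} = -0.9945, z_{0.9} = 1.282.
σ = (5.193 − 4.605)/(1.282 − (-0.9945)) = 0.258.
μ = 4.605 − (-0.9945)·0.258 = 4.862.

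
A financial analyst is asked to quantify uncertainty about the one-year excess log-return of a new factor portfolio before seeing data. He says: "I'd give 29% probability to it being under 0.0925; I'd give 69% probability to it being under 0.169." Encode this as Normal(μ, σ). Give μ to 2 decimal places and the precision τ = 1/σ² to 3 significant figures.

μ = 0.13, τ = 188

The p-quantile of Normal(μ,σ) is μ + z_p·σ, with z_{0.29} = -0.5534 and z_{0.69} = 0.4959.
Eliminate σ: μ = (z₂·x₁ − z₁·x₂)/(z₂ − z₁) = (0.4959·0.0925 − (-0.5534)·0.169)/1.049 = 0.13.
Then σ = (x₂ − x₁)/(z₂ − z₁) = (0.169 − 0.0925)/1.049 = 0.07.
Precision τ = 1/σ² = 1/0.07291² = 188.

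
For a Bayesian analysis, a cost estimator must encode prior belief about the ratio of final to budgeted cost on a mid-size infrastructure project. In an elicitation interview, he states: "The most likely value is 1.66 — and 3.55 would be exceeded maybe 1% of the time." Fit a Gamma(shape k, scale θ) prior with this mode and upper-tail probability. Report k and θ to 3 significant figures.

Gamma(k,θ) with k>1 has mode (k−1)θ, so θ = 1.66/(k−1).
Need P(X < 3.55) = 0.99 with θ tied to k this way. Start at k = 2, θ = 1.66: P(X<3.55) ≈ 0.630.
Too low — raise k to concentrate. Iterating converges to k ≈ 9.39.
Then θ = 1.66/(9.39−1) ≈ 0.198.

k ≈ 9.39, θ ≈ 0.198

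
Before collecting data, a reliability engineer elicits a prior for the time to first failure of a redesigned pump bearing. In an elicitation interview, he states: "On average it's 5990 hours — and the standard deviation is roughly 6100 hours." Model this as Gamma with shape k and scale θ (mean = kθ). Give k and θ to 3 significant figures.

k ≈ 0.964, θ ≈ 6210

For Gamma(k, scale θ): mean = kθ, variance = kθ², so CV = 1/√k.
CV = SD/mean = 6100/5990 = 1.018, hence k = 1/CV² = 0.964.
Then θ = mean/k = 5990/0.964 = 6210.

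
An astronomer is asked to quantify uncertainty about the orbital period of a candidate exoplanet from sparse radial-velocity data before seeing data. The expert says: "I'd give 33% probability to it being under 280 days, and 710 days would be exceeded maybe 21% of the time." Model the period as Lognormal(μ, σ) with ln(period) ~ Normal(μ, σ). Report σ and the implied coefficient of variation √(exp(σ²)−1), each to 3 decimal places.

σ ≈ 0.747, CV ≈ 0.864

If T ~ Lognormal(μ,σ) then ln T ~ Normal(μ,σ), so the p-quantile of ln T is μ + z_p·σ.
ln(280) = 5.635 and ln(710) = 6.565; z_{0.33} = -0.4399, z_{0.79} = 0.8064.
σ = (6.565 − 5.635)/(0.8064 − (-0.4399)) = 0.747.
μ = 5.635 − (-0.4399)·0.747 = 5.963.
CV = √(exp(σ²)−1) = √(exp(0.5574)−1) = 0.864.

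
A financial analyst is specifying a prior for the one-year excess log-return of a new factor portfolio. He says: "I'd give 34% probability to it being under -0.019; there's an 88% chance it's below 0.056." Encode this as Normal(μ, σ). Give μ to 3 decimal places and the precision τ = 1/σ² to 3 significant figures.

The p-quantile of Normal(μ,σ) is μ + z_p·σ, with z_{0.34} = -0.4125 and z_{0.88} = 1.175.
Eliminate σ: μ = (z₂·x₁ − z₁·x₂)/(z₂ − z₁) = (1.175·-0.019 − (-0.4125)·0.056)/1.587 = 0.000.
Then σ = (x₂ − x₁)/(z₂ − z₁) = (0.056 − -0.019)/1.587 = 0.047.
Precision τ = 1/σ² = 1/0.04725² = 448.

μ = 0.000, τ = 448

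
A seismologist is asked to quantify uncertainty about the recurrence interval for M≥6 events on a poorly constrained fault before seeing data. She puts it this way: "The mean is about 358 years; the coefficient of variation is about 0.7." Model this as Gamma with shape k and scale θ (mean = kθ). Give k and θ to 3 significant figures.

For Gamma(k, scale θ): mean = kθ, variance = kθ², so CV = 1/√k.
CV = 0.7, hence k = 1/CV² = 2.04.
Then θ = mean/k = 358/2.04 = 175.

k ≈ 2.04, θ ≈ 175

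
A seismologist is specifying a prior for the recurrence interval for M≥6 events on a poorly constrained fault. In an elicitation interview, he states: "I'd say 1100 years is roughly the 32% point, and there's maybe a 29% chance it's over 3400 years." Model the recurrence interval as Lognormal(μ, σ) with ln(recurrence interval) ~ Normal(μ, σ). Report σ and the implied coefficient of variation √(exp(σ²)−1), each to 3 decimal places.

If T ~ Lognormal(μ,σ) then ln T ~ Normal(μ,σ), so the p-quantile of ln T is μ + z_p·σ.
ln(1100) = 7.003 and ln(3400) = 8.132; z_{0.32} = -0.4677, z_{0.71} = 0.5534.
σ = (8.132 − 7.003)/(0.5534 − (-0.4677)) = 1.105.
μ = 7.003 − (-0.4677)·1.105 = 7.520.
CV = √(exp(σ²)−1) = √(exp(1.2214)−1) = 1.547.

σ ≈ 1.105, CV ≈ 1.547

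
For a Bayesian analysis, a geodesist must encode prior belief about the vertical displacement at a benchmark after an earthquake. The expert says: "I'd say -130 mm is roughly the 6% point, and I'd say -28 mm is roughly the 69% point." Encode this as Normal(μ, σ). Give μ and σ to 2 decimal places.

μ = -52.66, σ = 49.74

For Normal(μ,σ), the p-quantile is μ + z_p·σ. Here z_{0.06} = -1.555, z_{0.69} = 0.4959.
So -130 = μ − 1.555σ and -28 = μ + 0.4959σ.
Subtracting: σ = (-28 − -130)/(0.4959 − (-1.555)) = 49.74.
Then μ = -130 − (-1.555)·49.74 = -52.66.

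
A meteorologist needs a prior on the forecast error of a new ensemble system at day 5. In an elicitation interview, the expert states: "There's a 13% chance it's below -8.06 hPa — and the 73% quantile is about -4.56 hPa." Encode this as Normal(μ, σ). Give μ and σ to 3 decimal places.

μ = -5.793, σ = 2.012

The p-quantile of Normal(μ,σ) is μ + z_p·σ, with z_{0.13} = -1.126 and z_{0.73} = 0.6128.
Eliminate σ: μ = (z₂·x₁ − z₁·x₂)/(z₂ − z₁) = (0.6128·-8.06 − (-1.126)·-4.56)/1.739 = -5.793.
Then σ = (x₂ − x₁)/(z₂ − z₁) = (-4.56 − -8.06)/1.739 = 2.012.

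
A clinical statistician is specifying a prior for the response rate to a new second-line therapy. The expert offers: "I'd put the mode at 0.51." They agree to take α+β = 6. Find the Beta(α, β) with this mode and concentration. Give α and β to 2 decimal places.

α = 3.04, β = 2.96

For α,β > 1 the Beta mode is (α−1)/(α+β−2). With α+β = 6, the mode is (α−1)/4.
Set (α−1)/4 = 0.51 → α = 1 + 0.51·4 = 3.04.
β = 6 − α = 2.96.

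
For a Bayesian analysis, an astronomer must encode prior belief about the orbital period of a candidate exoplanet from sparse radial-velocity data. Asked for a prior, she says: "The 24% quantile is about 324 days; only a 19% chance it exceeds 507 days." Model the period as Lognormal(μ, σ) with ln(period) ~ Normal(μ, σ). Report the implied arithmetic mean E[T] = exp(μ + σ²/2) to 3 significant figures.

E[T] ≈ 412 days

If T ~ Lognormal(μ,σ) then ln T ~ Normal(μ,σ), so the p-quantile of ln T is μ + z_p·σ.
ln(324) = 5.781 and ln(507) = 6.229; z_{0.24} = -0.7063, z_{0.81} = 0.8779.
σ = (6.229 − 5.781)/(0.8779 − (-0.7063)) = 0.283.
μ = 5.781 − (-0.7063)·0.283 = 5.980.
E[T] = exp(μ + σ²/2) = exp(5.980 + 0.0399) = 412 days.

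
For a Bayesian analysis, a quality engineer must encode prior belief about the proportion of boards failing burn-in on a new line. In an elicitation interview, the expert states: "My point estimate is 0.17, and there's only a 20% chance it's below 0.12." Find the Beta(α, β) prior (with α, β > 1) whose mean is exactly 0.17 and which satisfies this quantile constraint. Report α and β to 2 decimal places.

With mean 0.17 fixed, write α = 0.17s, β = 0.83s where s = α+β.
Need P(θ < 0.12) = 0.2 under Beta(0.17s, 0.83s). Normal approximation: (q−m)/√(m(1−m)/s) ≈ z_{0.2} = -0.842, so s ≈ 0.17·0.83·(-0.842)²/(0.12−0.17)² = 40.0.
At s = 40.0: P(θ<0.12) ≈ 0.205. Adjusting to match 0.2 gives s ≈ 41.48.
So α = 0.17·41.48 ≈ 7.05, β = 0.83·41.48 ≈ 34.43.

α ≈ 7.05, β ≈ 34.43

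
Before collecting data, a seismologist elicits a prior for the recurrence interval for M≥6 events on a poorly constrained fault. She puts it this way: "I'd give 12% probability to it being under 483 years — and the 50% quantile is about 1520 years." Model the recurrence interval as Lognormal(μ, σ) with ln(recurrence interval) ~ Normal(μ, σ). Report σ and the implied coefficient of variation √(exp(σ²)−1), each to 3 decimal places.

If T ~ Lognormal(μ,σ) then ln T ~ Normal(μ,σ), so the p-quantile of ln T is μ + z_p·σ.
ln(483) = 6.18 and ln(1520) = 7.326; z_{0.12} = -1.175, z_{0.5} = 0.
σ = (7.326 − 6.18)/(0 − (-1.175)) = 0.976.
μ = 6.18 − (-1.175)·0.976 = 7.326.
CV = √(exp(σ²)−1) = √(exp(0.9520)−1) = 1.261.

σ ≈ 0.976, CV ≈ 1.261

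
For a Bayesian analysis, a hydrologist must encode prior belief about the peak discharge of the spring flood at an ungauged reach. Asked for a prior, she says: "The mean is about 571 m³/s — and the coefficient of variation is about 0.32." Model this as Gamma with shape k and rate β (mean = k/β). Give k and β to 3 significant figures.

For Gamma(k, rate β): mean = k/β, variance = k/β², so CV = 1/√k.
CV = 0.32, hence k = 1/CV² = 9.77.
Then β = k/mean = 9.77/571 = 0.0171.

k ≈ 9.77, β ≈ 0.0171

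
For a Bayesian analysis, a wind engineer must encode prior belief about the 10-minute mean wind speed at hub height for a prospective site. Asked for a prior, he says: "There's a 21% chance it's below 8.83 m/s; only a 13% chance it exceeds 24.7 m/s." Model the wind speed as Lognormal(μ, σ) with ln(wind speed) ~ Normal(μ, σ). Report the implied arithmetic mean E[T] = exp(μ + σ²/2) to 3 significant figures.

If T ~ Lognormal(μ,σ) then ln T ~ Normal(μ,σ), so the p-quantile of ln T is μ + z_p·σ.
ln(8.83) = 2.178 and ln(24.7) = 3.207; z_{0.21} = -0.8064, z_{0.87} = 1.126.
σ = (3.207 − 2.178)/(1.126 − (-0.8064)) = 0.532.
μ = 2.178 − (-0.8064)·0.532 = 2.607.
E[T] = exp(μ + σ²/2) = exp(2.607 + 0.1416) = 15.6 m/s.

E[T] ≈ 15.6 m/s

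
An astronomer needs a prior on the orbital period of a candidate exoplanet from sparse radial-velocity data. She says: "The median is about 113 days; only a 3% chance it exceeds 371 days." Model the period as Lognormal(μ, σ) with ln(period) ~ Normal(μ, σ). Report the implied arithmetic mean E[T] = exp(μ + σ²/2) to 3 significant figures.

E[T] ≈ 138 days

If T ~ Lognormal(μ,σ) then ln T ~ Normal(μ,σ), so the p-quantile of ln T is μ + z_p·σ.
ln(113) = 4.727 and ln(371) = 5.916; z_{0.5} = 0, z_{0.97} = 1.881.
σ = (5.916 − 4.727)/(1.881 − (0)) = 0.632.
μ = 4.727 − (0)·0.632 = 4.727.
E[T] = exp(μ + σ²/2) = exp(4.727 + 0.1998) = 138 days.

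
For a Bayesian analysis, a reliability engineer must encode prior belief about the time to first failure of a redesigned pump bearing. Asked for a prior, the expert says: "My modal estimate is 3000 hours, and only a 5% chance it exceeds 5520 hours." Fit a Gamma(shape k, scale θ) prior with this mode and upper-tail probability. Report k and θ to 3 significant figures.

k ≈ 8.49, θ ≈ 401

Gamma(k,θ) with k>1 has mode (k−1)θ, so θ = 3000/(k−1).
Need P(X < 5520) = 0.95 with θ tied to k this way. Start at k = 2, θ = 3000: P(X<5520) ≈ 0.549.
Too low — raise k to concentrate. Iterating converges to k ≈ 8.49.
Then θ = 3000/(8.49−1) ≈ 401.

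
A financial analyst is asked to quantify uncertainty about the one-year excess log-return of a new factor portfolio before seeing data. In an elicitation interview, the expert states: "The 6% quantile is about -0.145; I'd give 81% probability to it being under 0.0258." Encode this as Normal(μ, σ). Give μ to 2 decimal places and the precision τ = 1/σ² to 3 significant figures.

The p-quantile of Normal(μ,σ) is μ + z_p·σ, with z_{0.06} = -1.555 and z_{0.81} = 0.8779.
Eliminate σ: μ = (z₂·x₁ − z₁·x₂)/(z₂ − z₁) = (0.8779·-0.145 − (-1.555)·0.0258)/2.433 = -0.04.
Then σ = (x₂ − x₁)/(z₂ − z₁) = (0.0258 − -0.145)/2.433 = 0.07.
Precision τ = 1/σ² = 1/0.07021² = 203.

μ = -0.04, τ = 203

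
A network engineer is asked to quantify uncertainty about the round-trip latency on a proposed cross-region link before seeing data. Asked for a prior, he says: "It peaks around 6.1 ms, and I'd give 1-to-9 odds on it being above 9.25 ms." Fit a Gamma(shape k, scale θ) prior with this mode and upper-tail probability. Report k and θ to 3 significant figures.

k ≈ 11.7, θ ≈ 0.567

Gamma(k,θ) with k>1 has mode (k−1)θ, so θ = 6.1/(k−1).
Need P(X < 9.25) = 0.9 with θ tied to k this way. Start at k = 2, θ = 6.1: P(X<9.25) ≈ 0.448.
Too low — raise k to concentrate. Iterating converges to k ≈ 11.7.
Then θ = 6.1/(11.7−1) ≈ 0.567.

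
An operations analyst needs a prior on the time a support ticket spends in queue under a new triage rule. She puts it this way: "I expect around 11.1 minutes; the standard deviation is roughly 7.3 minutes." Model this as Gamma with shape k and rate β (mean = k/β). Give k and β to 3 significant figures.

For Gamma(k, rate β): mean = k/β, variance = k/β², so CV = 1/√k.
CV = SD/mean = 7.3/11.1 = 0.6577, hence k = 1/CV² = 2.31.
Then β = k/mean = 2.31/11.1 = 0.208.

k ≈ 2.31, β ≈ 0.208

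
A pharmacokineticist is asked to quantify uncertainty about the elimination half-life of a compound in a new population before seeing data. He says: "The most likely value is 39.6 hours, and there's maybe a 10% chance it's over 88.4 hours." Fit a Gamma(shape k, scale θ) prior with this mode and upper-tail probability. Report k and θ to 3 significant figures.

Gamma(k,θ) with k>1 has mode (k−1)θ, so θ = 39.6/(k−1).
Need P(X < 88.4) = 0.9 with θ tied to k this way. Start at k = 2, θ = 39.6: P(X<88.4) ≈ 0.653.
Too low — raise k to concentrate. Iterating converges to k ≈ 3.98.
Then θ = 39.6/(3.98−1) ≈ 13.3.

k ≈ 3.98, θ ≈ 13.3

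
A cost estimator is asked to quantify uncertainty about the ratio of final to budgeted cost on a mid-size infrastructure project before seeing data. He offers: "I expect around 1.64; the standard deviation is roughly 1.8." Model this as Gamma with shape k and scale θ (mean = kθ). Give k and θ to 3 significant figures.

k ≈ 0.83, θ ≈ 1.98

For Gamma(k, scale θ): mean = kθ, variance = kθ², so CV = 1/√k.
CV = SD/mean = 1.8/1.64 = 1.098, hence k = 1/CV² = 0.83.
Then θ = mean/k = 1.64/0.83 = 1.98.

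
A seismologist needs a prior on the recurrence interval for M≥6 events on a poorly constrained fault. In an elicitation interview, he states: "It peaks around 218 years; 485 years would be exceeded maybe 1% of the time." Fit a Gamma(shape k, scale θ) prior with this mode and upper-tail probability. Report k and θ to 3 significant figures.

Gamma(k,θ) with k>1 has mode (k−1)θ, so θ = 218/(k−1).
Need P(X < 485) = 0.99 with θ tied to k this way. Start at k = 2, θ = 218: P(X<485) ≈ 0.651.
Too low — raise k to concentrate. Iterating converges to k ≈ 8.52.
Then θ = 218/(8.52−1) ≈ 29.

k ≈ 8.52, θ ≈ 29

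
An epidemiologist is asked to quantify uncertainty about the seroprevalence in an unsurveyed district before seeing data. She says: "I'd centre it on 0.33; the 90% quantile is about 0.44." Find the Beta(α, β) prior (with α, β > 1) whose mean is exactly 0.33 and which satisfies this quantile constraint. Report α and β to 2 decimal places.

α ≈ 10.20, β ≈ 20.71

With mean 0.33 fixed, write α = 0.33s, β = 0.67s where s = α+β.
Need P(θ < 0.44) = 0.9 under Beta(0.33s, 0.67s). Normal approximation: (q−m)/√(m(1−m)/s) ≈ z_{0.9} = 1.28, so s ≈ 0.33·0.67·(1.28)²/(0.44−0.33)² = 30.0.
At s = 30.0: P(θ<0.44) ≈ 0.897. Adjusting to match 0.9 gives s ≈ 30.91.
So α = 0.33·30.91 ≈ 10.20, β = 0.67·30.91 ≈ 20.71.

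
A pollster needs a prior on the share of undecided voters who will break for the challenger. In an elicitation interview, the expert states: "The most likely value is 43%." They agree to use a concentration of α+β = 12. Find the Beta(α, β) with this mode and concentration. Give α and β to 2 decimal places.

α = 5.30, β = 6.70

For α,β > 1 the Beta mode is (α−1)/(α+β−2). With α+β = 12, the mode is (α−1)/10.
Set (α−1)/10 = 0.43 → α = 1 + 0.43·10 = 5.30.
β = 12 − α = 6.70.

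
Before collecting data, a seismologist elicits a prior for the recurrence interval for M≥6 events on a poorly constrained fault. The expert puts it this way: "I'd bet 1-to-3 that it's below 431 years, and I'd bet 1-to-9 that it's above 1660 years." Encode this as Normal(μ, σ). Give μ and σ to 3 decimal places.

μ = 854.789, σ = 628.310

For Normal(μ,σ), the p-quantile is μ + z_p·σ. Here z_{0.25} = -0.6745, z_{0.9} = 1.282.
So 431 = μ − 0.6745σ and 1660 = μ + 1.282σ.
Subtracting: σ = (1660 − 431)/(1.282 − (-0.6745)) = 628.310.
Then μ = 431 − (-0.6745)·628.310 = 854.789.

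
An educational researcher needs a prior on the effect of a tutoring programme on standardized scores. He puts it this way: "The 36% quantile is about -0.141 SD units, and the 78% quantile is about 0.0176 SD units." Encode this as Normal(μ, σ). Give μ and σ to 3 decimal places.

The p-quantile of Normal(μ,σ) is μ + z_p·σ, with z_{0.36} = -0.3585 and z_{0.78} = 0.7722.
Eliminate σ: μ = (z₂·x₁ − z₁·x₂)/(z₂ − z₁) = (0.7722·-0.141 − (-0.3585)·0.0176)/1.131 = -0.091.
Then σ = (x₂ − x₁)/(z₂ − z₁) = (0.0176 − -0.141)/1.131 = 0.140.

μ = -0.091, σ = 0.140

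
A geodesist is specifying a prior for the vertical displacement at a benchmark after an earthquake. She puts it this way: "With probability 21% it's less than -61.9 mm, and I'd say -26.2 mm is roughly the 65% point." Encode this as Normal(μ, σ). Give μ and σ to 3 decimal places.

μ = -37.743, σ = 29.956

The p-quantile of Normal(μ,σ) is μ + z_p·σ, with z_{0.21} = -0.8064 and z_{0.65} = 0.3853.
Eliminate σ: μ = (z₂·x₁ − z₁·x₂)/(z₂ − z₁) = (0.3853·-61.9 − (-0.8064)·-26.2)/1.192 = -37.743.
Then σ = (x₂ − x₁)/(z₂ − z₁) = (-26.2 − -61.9)/1.192 = 29.956.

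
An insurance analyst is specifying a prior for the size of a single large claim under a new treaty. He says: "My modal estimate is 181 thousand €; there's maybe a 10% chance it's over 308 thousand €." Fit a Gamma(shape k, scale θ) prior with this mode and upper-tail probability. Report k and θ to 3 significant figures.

Gamma(k,θ) with k>1 has mode (k−1)θ, so θ = 181/(k−1).
Need P(X < 308) = 0.9 with θ tied to k this way. Start at k = 2, θ = 181: P(X<308) ≈ 0.507.
Too low — raise k to concentrate. Iterating converges to k ≈ 7.7.
Then θ = 181/(7.7−1) ≈ 27.

k ≈ 7.7, θ ≈ 27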